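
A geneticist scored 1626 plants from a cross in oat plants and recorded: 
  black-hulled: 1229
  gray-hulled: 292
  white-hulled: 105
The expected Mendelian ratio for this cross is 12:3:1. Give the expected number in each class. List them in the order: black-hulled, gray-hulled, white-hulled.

1219.5, 304.875, 101.625

Under the 12:3:1 hypothesis (Σ ratio = 16, N = 1626):
  black-hulled: 1626 × 12/16 = 1219.5
  gray-hulled: 1626 × 3/16 = 304.875
  white-hulled: 1626 × 1/16 = 101.625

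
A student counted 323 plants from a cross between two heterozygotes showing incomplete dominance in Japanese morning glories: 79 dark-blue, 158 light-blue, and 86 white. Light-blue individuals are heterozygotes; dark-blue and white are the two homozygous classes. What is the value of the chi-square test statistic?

0.455

With incomplete dominance, a heterozygote × heterozygote cross gives a 1:2:1 phenotypic ratio.
Expected counts for N = 323 under a 1:2:1 ratio (total parts = 4):
  dark-blue: 323 × 1/4 = 80.75
  light-blue: 323 × 2/4 = 161.5
  white: 323 × 1/4 = 80.75
χ² = Σ (O − E)² / E
  dark-blue: (79 − 80.75)² / 80.75 = 0.0379
  light-blue: (158 − 161.5)² / 161.5 = 0.0759
  white: (86 − 80.75)² / 80.75 = 0.3413
χ² = 0.0379 + 0.0759 + 0.3413 = 0.4551 ≈ 0.455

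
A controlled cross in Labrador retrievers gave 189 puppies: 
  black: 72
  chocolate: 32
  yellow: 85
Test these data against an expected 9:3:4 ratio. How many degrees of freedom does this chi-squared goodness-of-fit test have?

2

A goodness-of-fit test with 3 phenotype classes has df = 3 − 1 = 2.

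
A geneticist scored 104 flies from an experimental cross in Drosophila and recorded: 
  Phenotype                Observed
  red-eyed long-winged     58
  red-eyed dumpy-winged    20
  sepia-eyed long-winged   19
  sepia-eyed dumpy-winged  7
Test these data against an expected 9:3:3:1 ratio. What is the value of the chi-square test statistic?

0.068

Under the 9:3:3:1 hypothesis (Σ ratio = 16, N = 104):
  red-eyed long-winged: 104 × 9/16 = 58.5
  red-eyed dumpy-winged: 104 × 3/16 = 19.5
  sepia-eyed long-winged: 104 × 3/16 = 19.5
  sepia-eyed dumpy-winged: 104 × 1/16 = 6.5
χ² = Σ (O − E)² / E
  red-eyed long-winged: (58 − 58.5)² / 58.5 = 0.0043
  red-eyed dumpy-winged: (20 − 19.5)² / 19.5 = 0.0128
  sepia-eyed long-winged: (19 − 19.5)² / 19.5 = 0.0128
  sepia-eyed dumpy-winged: (7 − 6.5)² / 6.5 = 0.0385
χ² = 0.0043 + 0.0128 + 0.0128 + 0.0385 = 0.0684 ≈ 0.068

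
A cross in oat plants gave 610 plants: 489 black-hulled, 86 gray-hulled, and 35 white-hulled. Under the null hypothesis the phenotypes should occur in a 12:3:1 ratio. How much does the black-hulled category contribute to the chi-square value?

The 12:3:1 ratio has 16 parts, so with N = 610 the expected counts are:
  black-hulled: 610 × 12/16 = 457.5
  gray-hulled: 610 × 3/16 = 114.375
  white-hulled: 610 × 1/16 = 38.125
Contribution of black-hulled: (489 − 457.5)² / 457.5 = 2.1689

2.169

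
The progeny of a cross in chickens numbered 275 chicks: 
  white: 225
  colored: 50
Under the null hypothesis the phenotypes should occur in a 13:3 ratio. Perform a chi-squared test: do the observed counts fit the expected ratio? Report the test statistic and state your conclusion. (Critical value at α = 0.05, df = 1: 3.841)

Under the 13:3 hypothesis (Σ ratio = 16, N = 275):
  white: 275 × 13/16 = 223.4375
  colored: 275 × 3/16 = 51.5625
χ² = Σ (O − E)² / E
  white: (225 − 223.4375)² / 223.4375 = 0.0109
  colored: (50 − 51.5625)² / 51.5625 = 0.0473
χ² = 0.0109 + 0.0473 = 0.0582 ≈ 0.058
Degrees of freedom = 2 − 1 = 1; critical value at α = 0.05 is 3.841.
Since 0.058 < 3.841, we fail to reject the null hypothesis — the data are consistent with the 13:3 ratio.

0.058; consistent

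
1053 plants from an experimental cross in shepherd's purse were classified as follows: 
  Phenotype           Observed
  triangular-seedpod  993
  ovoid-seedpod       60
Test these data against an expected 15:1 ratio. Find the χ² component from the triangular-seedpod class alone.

The 15:1 ratio has 16 parts, so with N = 1053 the expected counts are:
  triangular-seedpod: 1053 × 15/16 = 987.1875
  ovoid-seedpod: 1053 × 1/16 = 65.8125
Contribution of triangular-seedpod: (993 − 987.1875)² / 987.1875 = 0.0342

0.034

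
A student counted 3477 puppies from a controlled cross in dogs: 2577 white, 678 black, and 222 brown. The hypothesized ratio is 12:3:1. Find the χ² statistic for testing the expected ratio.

1.506

The 12:3:1 ratio has 16 parts, so with N = 3477 the expected counts are:
  white: 3477 × 12/16 = 2607.75
  black: 3477 × 3/16 = 651.9375
  brown: 3477 × 1/16 = 217.3125
χ² = Σ (O − E)² / E
  white: (2577 − 2607.75)² / 2607.75 = 0.3626
  black: (678 − 651.9375)² / 651.9375 = 1.0419
  brown: (222 − 217.3125)² / 217.3125 = 0.1011
χ² = 0.3626 + 1.0419 + 0.1011 = 1.5056 ≈ 1.506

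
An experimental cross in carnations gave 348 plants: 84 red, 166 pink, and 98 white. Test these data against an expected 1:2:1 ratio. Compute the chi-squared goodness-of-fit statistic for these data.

1.862

Under the 1:2:1 hypothesis (Σ ratio = 4, N = 348):
  red: 348 × 1/4 = 87
  pink: 348 × 2/4 = 174
  white: 348 × 1/4 = 87
χ² = Σ (O − E)² / E
  red: (84 − 87)² / 87 = 0.1034
  pink: (166 − 174)² / 174 = 0.3678
  white: (98 − 87)² / 87 = 1.3908
χ² = 0.1034 + 0.3678 + 1.3908 = 1.862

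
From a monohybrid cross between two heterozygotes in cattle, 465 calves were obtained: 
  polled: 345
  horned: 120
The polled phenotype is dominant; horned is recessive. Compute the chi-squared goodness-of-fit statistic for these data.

For a monohybrid cross between heterozygotes with complete dominance, the expected phenotypic ratio is 3:1.
Total ratio parts = 4. Expected numbers out of 465:
  polled: 465 × 3/4 = 348.75
  horned: 465 × 1/4 = 116.25
χ² = Σ (O − E)² / E
  polled: (345 − 348.75)² / 348.75 = 0.0403
  horned: (120 − 116.25)² / 116.25 = 0.1210
χ² = 0.0403 + 0.1210 = 0.1613 ≈ 0.161

0.161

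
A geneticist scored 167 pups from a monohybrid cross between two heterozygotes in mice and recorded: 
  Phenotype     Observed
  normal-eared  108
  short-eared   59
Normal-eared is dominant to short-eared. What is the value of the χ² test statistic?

9.503

For a monohybrid cross between heterozygotes with complete dominance, the expected phenotypic ratio is 3:1.
Expected counts for N = 167 under a 3:1 ratio (total parts = 4):
  normal-eared: 167 × 3/4 = 125.25
  short-eared: 167 × 1/4 = 41.75
χ² = Σ (O − E)² / E
  normal-eared: (108 − 125.25)² / 125.25 = 2.3757
  short-eared: (59 − 41.75)² / 41.75 = 7.1272
χ² = 2.3757 + 7.1272 = 9.5029 ≈ 9.503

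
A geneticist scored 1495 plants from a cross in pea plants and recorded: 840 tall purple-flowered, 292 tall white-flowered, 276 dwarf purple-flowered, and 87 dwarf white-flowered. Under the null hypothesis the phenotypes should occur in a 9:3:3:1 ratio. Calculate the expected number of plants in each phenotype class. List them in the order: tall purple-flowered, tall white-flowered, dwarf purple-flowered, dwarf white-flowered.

840.9375, 280.3125, 280.3125, 93.4375

Total ratio parts = 16. Expected numbers out of 1495:
  tall purple-flowered: 1495 × 9/16 = 840.9375
  tall white-flowered: 1495 × 3/16 = 280.3125
  dwarf purple-flowered: 1495 × 3/16 = 280.3125
  dwarf white-flowered: 1495 × 1/16 = 93.4375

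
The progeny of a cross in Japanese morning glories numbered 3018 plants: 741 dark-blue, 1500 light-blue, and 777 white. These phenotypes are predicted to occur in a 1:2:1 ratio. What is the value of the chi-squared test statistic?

Under the 1:2:1 hypothesis (Σ ratio = 4, N = 3018):
  dark-blue: 3018 × 1/4 = 754.5
  light-blue: 3018 × 2/4 = 1509
  white: 3018 × 1/4 = 754.5
χ² = Σ (O − E)² / E
  dark-blue: (741 − 754.5)² / 754.5 = 0.2416
  light-blue: (1500 − 1509)² / 1509 = 0.0537
  white: (777 − 754.5)² / 754.5 = 0.6710
χ² = 0.2416 + 0.0537 + 0.6710 = 0.9663 ≈ 0.966

0.966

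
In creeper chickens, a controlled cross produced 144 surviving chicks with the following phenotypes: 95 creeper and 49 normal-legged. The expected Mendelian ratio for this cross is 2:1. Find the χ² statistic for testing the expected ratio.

0.031

Under the 2:1 hypothesis (Σ ratio = 3, N = 144):
  creeper: 144 × 2/3 = 96
  normal-legged: 144 × 1/3 = 48
χ² = Σ (O − E)² / E
  creeper: (95 − 96)² / 96 = 0.0104
  normal-legged: (49 − 48)² / 48 = 0.0208
χ² = 0.0104 + 0.0208 = 0.0312 ≈ 0.031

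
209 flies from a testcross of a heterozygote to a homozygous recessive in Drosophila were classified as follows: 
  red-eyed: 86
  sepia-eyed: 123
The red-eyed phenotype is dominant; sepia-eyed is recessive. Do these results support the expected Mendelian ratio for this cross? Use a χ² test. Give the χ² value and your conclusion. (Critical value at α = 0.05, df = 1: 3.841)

A testcross of a heterozygote (Aa × aa) gives a 1:1 phenotypic ratio.
The 1:1 ratio has 2 parts, so with N = 209 the expected counts are:
  red-eyed: 209 × 1/2 = 104.5
  sepia-eyed: 209 × 1/2 = 104.5
χ² = Σ (O − E)² / E
  red-eyed: (86 − 104.5)² / 104.5 = 3.2751
  sepia-eyed: (123 − 104.5)² / 104.5 = 3.2751
χ² = 3.2751 + 3.2751 = 6.5502 ≈ 6.550
Degrees of freedom = 2 − 1 = 1; critical value at α = 0.05 is 3.841.
Since 6.550 > 3.841, we reject the null hypothesis — the data do not fit the 1:1 ratio.

6.550; not consistent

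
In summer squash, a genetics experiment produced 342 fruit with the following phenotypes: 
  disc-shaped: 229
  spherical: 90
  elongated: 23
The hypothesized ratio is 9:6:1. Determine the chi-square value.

18.504

Total ratio parts = 16. Expected numbers out of 342:
  disc-shaped: 342 × 9/16 = 192.375
  spherical: 342 × 6/16 = 128.25
  elongated: 342 × 1/16 = 21.375
χ² = Σ (O − E)² / E
  disc-shaped: (229 − 192.375)² / 192.375 = 6.9728
  spherical: (90 − 128.25)² / 128.25 = 11.4079
  elongated: (23 − 21.375)² / 21.375 = 0.1235
χ² = 6.9728 + 11.4079 + 0.1235 = 18.5042 ≈ 18.504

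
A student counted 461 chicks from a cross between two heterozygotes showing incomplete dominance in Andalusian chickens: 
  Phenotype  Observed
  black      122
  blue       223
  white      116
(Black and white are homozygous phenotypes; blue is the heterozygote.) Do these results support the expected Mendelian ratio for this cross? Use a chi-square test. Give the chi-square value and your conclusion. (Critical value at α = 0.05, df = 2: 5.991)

0.644; consistent

With incomplete dominance, a heterozygote × heterozygote cross gives a 1:2:1 phenotypic ratio.
Expected counts for N = 461 under a 1:2:1 ratio (total parts = 4):
  black: 461 × 1/4 = 115.25
  blue: 461 × 2/4 = 230.5
  white: 461 × 1/4 = 115.25
χ² = Σ (O − E)² / E
  black: (122 − 115.25)² / 115.25 = 0.3953
  blue: (223 − 230.5)² / 230.5 = 0.2440
  white: (116 − 115.25)² / 115.25 = 0.0049
χ² = 0.3953 + 0.2440 + 0.0049 = 0.6442 ≈ 0.644
Degrees of freedom = 3 − 1 = 2; critical value at α = 0.05 is 5.991.
Since 0.644 < 5.991, we fail to reject the null hypothesis — the data are consistent with the 1:2:1 ratio.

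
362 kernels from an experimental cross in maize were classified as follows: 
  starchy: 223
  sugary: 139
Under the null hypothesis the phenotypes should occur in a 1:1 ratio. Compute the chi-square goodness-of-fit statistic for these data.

The 1:1 ratio has 2 parts, so with N = 362 the expected counts are:
  starchy: 362 × 1/2 = 181
  sugary: 362 × 1/2 = 181
χ² = Σ (O − E)² / E
  starchy: (223 − 181)² / 181 = 9.7459
  sugary: (139 − 181)² / 181 = 9.7459
χ² = 9.7459 + 9.7459 = 19.4918 ≈ 19.492

19.492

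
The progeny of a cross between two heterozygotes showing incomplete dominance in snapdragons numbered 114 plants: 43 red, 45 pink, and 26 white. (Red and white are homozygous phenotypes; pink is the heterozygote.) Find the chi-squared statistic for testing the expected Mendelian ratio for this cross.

With incomplete dominance, a heterozygote × heterozygote cross gives a 1:2:1 phenotypic ratio.
Under the 1:2:1 hypothesis (Σ ratio = 4, N = 114):
  red: 114 × 1/4 = 28.5
  pink: 114 × 2/4 = 57
  white: 114 × 1/4 = 28.5
χ² = Σ (O − E)² / E
  red: (43 − 28.5)² / 28.5 = 7.3772
  pink: (45 − 57)² / 57 = 2.5263
  white: (26 − 28.5)² / 28.5 = 0.2193
χ² = 7.3772 + 2.5263 + 0.2193 = 10.1228 ≈ 10.123

10.123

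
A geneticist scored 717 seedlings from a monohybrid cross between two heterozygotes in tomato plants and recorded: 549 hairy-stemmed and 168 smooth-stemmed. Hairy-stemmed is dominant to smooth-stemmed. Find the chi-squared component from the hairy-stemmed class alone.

0.235

For a monohybrid cross between heterozygotes with complete dominance, the expected phenotypic ratio is 3:1.
Expected counts for N = 717 under a 3:1 ratio (total parts = 4):
  hairy-stemmed: 717 × 3/4 = 537.75
  smooth-stemmed: 717 × 1/4 = 179.25
Contribution of hairy-stemmed: (549 − 537.75)² / 537.75 = 0.2354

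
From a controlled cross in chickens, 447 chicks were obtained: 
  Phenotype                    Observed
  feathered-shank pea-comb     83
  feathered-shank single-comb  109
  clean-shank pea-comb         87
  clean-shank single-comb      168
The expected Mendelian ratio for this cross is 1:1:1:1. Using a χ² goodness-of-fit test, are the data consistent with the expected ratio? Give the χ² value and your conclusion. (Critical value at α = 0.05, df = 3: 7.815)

41.260; not consistent

Under the 1:1:1:1 hypothesis (Σ ratio = 4, N = 447):
  feathered-shank pea-comb: 447 × 1/4 = 111.75
  feathered-shank single-comb: 447 × 1/4 = 111.75
  clean-shank pea-comb: 447 × 1/4 = 111.75
  clean-shank single-comb: 447 × 1/4 = 111.75
χ² = Σ (O − E)² / E
  feathered-shank pea-comb: (83 − 111.75)² / 111.75 = 7.3965
  feathered-shank single-comb: (109 − 111.75)² / 111.75 = 0.0677
  clean-shank pea-comb: (87 − 111.75)² / 111.75 = 5.4815
  clean-shank single-comb: (168 − 111.75)² / 111.75 = 28.3138
χ² = 7.3965 + 0.0677 + 5.4815 + 28.3138 = 41.2595 ≈ 41.260
Degrees of freedom = 4 − 1 = 3; critical value at α = 0.05 is 7.815.
Since 41.260 > 7.815, we reject the null hypothesis — the data do not fit the 1:1:1:1 ratio.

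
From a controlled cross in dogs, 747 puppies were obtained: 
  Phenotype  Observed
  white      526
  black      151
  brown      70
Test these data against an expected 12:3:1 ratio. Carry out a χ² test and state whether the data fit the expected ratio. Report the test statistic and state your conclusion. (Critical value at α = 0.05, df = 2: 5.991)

The 12:3:1 ratio has 16 parts, so with N = 747 the expected counts are:
  white: 747 × 12/16 = 560.25
  black: 747 × 3/16 = 140.0625
  brown: 747 × 1/16 = 46.6875
χ² = Σ (O − E)² / E
  white: (526 − 560.25)² / 560.25 = 2.0938
  black: (151 − 140.0625)² / 140.0625 = 0.8541
  brown: (70 − 46.6875)² / 46.6875 = 11.6406
χ² = 2.0938 + 0.8541 + 11.6406 = 14.5885 ≈ 14.589
Degrees of freedom = 3 − 1 = 2; critical value at α = 0.05 is 5.991.
Since 14.589 > 5.991, we reject the null hypothesis — the data do not fit the 12:3:1 ratio.

14.589; not consistent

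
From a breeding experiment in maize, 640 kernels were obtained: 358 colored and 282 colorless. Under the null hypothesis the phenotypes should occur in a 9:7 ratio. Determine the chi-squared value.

Total ratio parts = 16. Expected numbers out of 640:
  colored: 640 × 9/16 = 360
  colorless: 640 × 7/16 = 280
χ² = Σ (O − E)² / E
  colored: (358 − 360)² / 360 = 0.0111
  colorless: (282 − 280)² / 280 = 0.0143
χ² = 0.0111 + 0.0143 = 0.0254 ≈ 0.025

0.025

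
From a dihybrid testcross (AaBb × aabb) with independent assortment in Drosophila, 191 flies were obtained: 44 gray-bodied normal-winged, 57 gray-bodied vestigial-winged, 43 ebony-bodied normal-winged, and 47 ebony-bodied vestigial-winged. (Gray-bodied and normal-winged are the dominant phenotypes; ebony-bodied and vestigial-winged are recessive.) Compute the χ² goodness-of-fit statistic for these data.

2.571

A dihybrid testcross with independent assortment gives a 1:1:1:1 ratio.
Expected counts for N = 191 under a 1:1:1:1 ratio (total parts = 4):
  gray-bodied normal-winged: 191 × 1/4 = 47.75
  gray-bodied vestigial-winged: 191 × 1/4 = 47.75
  ebony-bodied normal-winged: 191 × 1/4 = 47.75
  ebony-bodied vestigial-winged: 191 × 1/4 = 47.75
χ² = Σ (O − E)² / E
  gray-bodied normal-winged: (44 − 47.75)² / 47.75 = 0.2945
  gray-bodied vestigial-winged: (57 − 47.75)² / 47.75 = 1.7919
  ebony-bodied normal-winged: (43 − 47.75)² / 47.75 = 0.4725
  ebony-bodied vestigial-winged: (47 − 47.75)² / 47.75 = 0.0118
χ² = 0.2945 + 1.7919 + 0.4725 + 0.0118 = 2.5707 ≈ 2.571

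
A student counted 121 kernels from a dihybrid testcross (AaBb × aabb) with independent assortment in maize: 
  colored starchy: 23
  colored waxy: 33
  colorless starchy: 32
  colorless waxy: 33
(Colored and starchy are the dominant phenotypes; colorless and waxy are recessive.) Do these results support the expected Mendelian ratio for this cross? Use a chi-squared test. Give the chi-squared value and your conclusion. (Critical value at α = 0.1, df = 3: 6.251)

2.339; consistent

A dihybrid testcross with independent assortment gives a 1:1:1:1 ratio.
Expected counts for N = 121 under a 1:1:1:1 ratio (total parts = 4):
  colored starchy: 121 × 1/4 = 30.25
  colored waxy: 121 × 1/4 = 30.25
  colorless starchy: 121 × 1/4 = 30.25
  colorless waxy: 121 × 1/4 = 30.25
χ² = Σ (O − E)² / E
  colored starchy: (23 − 30.25)² / 30.25 = 1.7376
  colored waxy: (33 − 30.25)² / 30.25 = 0.2500
  colorless starchy: (32 − 30.25)² / 30.25 = 0.1012
  colorless waxy: (33 − 30.25)² / 30.25 = 0.2500
χ² = 1.7376 + 0.2500 + 0.1012 + 0.2500 = 2.3388 ≈ 2.339
Degrees of freedom = 4 − 1 = 3; critical value at α = 0.1 is 6.251.
Since 2.339 < 6.251, we fail to reject the null hypothesis — the data are consistent with the 1:1:1:1 ratio.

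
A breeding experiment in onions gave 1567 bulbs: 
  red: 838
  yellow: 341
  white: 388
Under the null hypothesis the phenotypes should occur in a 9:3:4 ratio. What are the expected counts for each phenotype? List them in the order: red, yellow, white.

The 9:3:4 ratio has 16 parts, so with N = 1567 the expected counts are:
  red: 1567 × 9/16 = 881.4375
  yellow: 1567 × 3/16 = 293.8125
  white: 1567 × 4/16 = 391.75

881.4375, 293.8125, 391.75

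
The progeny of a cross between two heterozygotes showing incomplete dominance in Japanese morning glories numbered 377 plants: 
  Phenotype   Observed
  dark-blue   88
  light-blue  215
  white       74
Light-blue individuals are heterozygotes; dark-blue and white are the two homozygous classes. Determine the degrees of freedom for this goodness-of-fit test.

With incomplete dominance, a heterozygote × heterozygote cross gives a 1:2:1 phenotypic ratio.
A goodness-of-fit test with 3 phenotype classes has df = 3 − 1 = 2.

2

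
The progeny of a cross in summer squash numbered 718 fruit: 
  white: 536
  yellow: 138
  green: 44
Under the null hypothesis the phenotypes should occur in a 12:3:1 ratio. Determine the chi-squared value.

0.113

The 12:3:1 ratio has 16 parts, so with N = 718 the expected counts are:
  white: 718 × 12/16 = 538.5
  yellow: 718 × 3/16 = 134.625
  green: 718 × 1/16 = 44.875
χ² = Σ (O − E)² / E
  white: (536 − 538.5)² / 538.5 = 0.0116
  yellow: (138 − 134.625)² / 134.625 = 0.0846
  green: (44 − 44.875)² / 44.875 = 0.0171
χ² = 0.0116 + 0.0846 + 0.0171 = 0.1133 ≈ 0.113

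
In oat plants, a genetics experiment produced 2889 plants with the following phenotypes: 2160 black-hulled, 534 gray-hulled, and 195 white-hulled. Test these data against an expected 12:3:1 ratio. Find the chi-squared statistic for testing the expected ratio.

Total ratio parts = 16. Expected numbers out of 2889:
  black-hulled: 2889 × 12/16 = 2166.75
  gray-hulled: 2889 × 3/16 = 541.6875
  white-hulled: 2889 × 1/16 = 180.5625
χ² = Σ (O − E)² / E
  black-hulled: (2160 − 2166.75)² / 2166.75 = 0.0210
  gray-hulled: (534 − 541.6875)² / 541.6875 = 0.1091
  white-hulled: (195 − 180.5625)² / 180.5625 = 1.1544
χ² = 0.0210 + 0.1091 + 1.1544 = 1.2845 ≈ 1.285

1.285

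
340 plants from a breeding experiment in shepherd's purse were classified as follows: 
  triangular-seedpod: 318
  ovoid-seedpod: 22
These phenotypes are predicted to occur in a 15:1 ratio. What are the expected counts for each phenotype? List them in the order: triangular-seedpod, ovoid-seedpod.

318.75, 21.25

The 15:1 ratio has 16 parts, so with N = 340 the expected counts are:
  triangular-seedpod: 340 × 15/16 = 318.75
  ovoid-seedpod: 340 × 1/16 = 21.25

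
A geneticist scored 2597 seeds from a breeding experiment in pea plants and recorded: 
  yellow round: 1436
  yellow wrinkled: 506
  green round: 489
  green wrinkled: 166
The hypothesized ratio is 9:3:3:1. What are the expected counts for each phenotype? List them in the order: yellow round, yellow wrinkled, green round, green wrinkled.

1460.8125, 486.9375, 486.9375, 162.3125

Expected counts for N = 2597 under a 9:3:3:1 ratio (total parts = 16):
  yellow round: 2597 × 9/16 = 1460.8125
  yellow wrinkled: 2597 × 3/16 = 486.9375
  green round: 2597 × 3/16 = 486.9375
  green wrinkled: 2597 × 1/16 = 162.3125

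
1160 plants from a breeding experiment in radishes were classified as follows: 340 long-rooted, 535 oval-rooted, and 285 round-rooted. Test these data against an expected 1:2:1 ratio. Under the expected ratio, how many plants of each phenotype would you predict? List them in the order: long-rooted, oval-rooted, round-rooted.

Total ratio parts = 4. Expected numbers out of 1160:
  long-rooted: 1160 × 1/4 = 290
  oval-rooted: 1160 × 2/4 = 580
  round-rooted: 1160 × 1/4 = 290

290, 580, 290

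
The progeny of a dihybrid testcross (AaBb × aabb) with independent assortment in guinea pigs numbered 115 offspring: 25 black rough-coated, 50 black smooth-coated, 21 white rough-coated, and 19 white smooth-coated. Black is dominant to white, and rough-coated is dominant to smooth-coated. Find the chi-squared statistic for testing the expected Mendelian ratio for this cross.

A dihybrid testcross with independent assortment gives a 1:1:1:1 ratio.
Total ratio parts = 4. Expected numbers out of 115:
  black rough-coated: 115 × 1/4 = 28.75
  black smooth-coated: 115 × 1/4 = 28.75
  white rough-coated: 115 × 1/4 = 28.75
  white smooth-coated: 115 × 1/4 = 28.75
χ² = Σ (O − E)² / E
  black rough-coated: (25 − 28.75)² / 28.75 = 0.4891
  black smooth-coated: (50 − 28.75)² / 28.75 = 15.7065
  white rough-coated: (21 − 28.75)² / 28.75 = 2.0891
  white smooth-coated: (19 − 28.75)² / 28.75 = 3.3065
χ² = 0.4891 + 15.7065 + 2.0891 + 3.3065 = 21.5912 ≈ 21.591

21.591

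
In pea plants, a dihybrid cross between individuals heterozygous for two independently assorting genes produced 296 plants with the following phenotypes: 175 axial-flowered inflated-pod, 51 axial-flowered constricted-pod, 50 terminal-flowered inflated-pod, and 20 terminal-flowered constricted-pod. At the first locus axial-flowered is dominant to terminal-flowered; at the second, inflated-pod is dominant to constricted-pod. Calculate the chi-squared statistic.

1.465

A dihybrid F₂ with independent assortment and complete dominance at both loci gives a 9:3:3:1 phenotypic ratio.
Under the 9:3:3:1 hypothesis (Σ ratio = 16, N = 296):
  axial-flowered inflated-pod: 296 × 9/16 = 166.5
  axial-flowered constricted-pod: 296 × 3/16 = 55.5
  terminal-flowered inflated-pod: 296 × 3/16 = 55.5
  terminal-flowered constricted-pod: 296 × 1/16 = 18.5
χ² = Σ (O − E)² / E
  axial-flowered inflated-pod: (175 − 166.5)² / 166.5 = 0.4339
  axial-flowered constricted-pod: (51 − 55.5)² / 55.5 = 0.3649
  terminal-flowered inflated-pod: (50 − 55.5)² / 55.5 = 0.5450
  terminal-flowered constricted-pod: (20 − 18.5)² / 18.5 = 0.1216
χ² = 0.4339 + 0.3649 + 0.5450 + 0.1216 = 1.4654 ≈ 1.465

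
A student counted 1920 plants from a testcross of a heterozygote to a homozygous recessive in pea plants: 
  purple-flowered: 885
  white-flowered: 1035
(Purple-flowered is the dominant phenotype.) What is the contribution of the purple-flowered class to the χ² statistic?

A testcross of a heterozygote (Aa × aa) gives a 1:1 phenotypic ratio.
Under the 1:1 hypothesis (Σ ratio = 2, N = 1920):
  purple-flowered: 1920 × 1/2 = 960
  white-flowered: 1920 × 1/2 = 960
Contribution of purple-flowered: (885 − 960)² / 960 = 5.8594

5.859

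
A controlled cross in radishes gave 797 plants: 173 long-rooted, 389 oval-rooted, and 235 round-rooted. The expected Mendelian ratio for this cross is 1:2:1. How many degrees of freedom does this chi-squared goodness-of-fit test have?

A goodness-of-fit test with 3 phenotype classes has df = 3 − 1 = 2.

2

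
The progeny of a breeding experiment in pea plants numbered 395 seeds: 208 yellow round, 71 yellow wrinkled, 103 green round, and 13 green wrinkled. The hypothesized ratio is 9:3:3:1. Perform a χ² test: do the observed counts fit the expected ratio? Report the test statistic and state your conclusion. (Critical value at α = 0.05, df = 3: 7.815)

Expected counts for N = 395 under a 9:3:3:1 ratio (total parts = 16):
  yellow round: 395 × 9/16 = 222.1875
  yellow wrinkled: 395 × 3/16 = 74.0625
  green round: 395 × 3/16 = 74.0625
  green wrinkled: 395 × 1/16 = 24.6875
χ² = Σ (O − E)² / E
  yellow round: (208 − 222.1875)² / 222.1875 = 0.9059
  yellow wrinkled: (71 − 74.0625)² / 74.0625 = 0.1266
  green round: (103 − 74.0625)² / 74.0625 = 11.3064
  green wrinkled: (13 − 24.6875)² / 24.6875 = 5.5331
χ² = 0.9059 + 0.1266 + 11.3064 + 5.5331 = 17.872
Degrees of freedom = 4 − 1 = 3; critical value at α = 0.05 is 7.815.
Since 17.872 > 7.815, we reject the null hypothesis — the data do not fit the 9:3:3:1 ratio.

17.872; not consistent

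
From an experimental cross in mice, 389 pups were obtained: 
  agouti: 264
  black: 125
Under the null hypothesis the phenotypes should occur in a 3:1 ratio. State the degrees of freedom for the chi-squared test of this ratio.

1

A goodness-of-fit test with 2 phenotype classes has df = 2 − 1 = 1.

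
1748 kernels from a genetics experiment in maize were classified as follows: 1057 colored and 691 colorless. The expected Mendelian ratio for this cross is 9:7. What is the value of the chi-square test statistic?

12.644

The 9:7 ratio has 16 parts, so with N = 1748 the expected counts are:
  colored: 1748 × 9/16 = 983.25
  colorless: 1748 × 7/16 = 764.75
χ² = Σ (O − E)² / E
  colored: (1057 − 983.25)² / 983.25 = 5.5317
  colorless: (691 − 764.75)² / 764.75 = 7.1122
χ² = 5.5317 + 7.1122 = 12.6439 ≈ 12.644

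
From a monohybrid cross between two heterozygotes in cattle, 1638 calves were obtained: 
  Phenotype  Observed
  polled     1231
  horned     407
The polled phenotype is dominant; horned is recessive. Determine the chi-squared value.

For a monohybrid cross between heterozygotes with complete dominance, the expected phenotypic ratio is 3:1.
Under the 3:1 hypothesis (Σ ratio = 4, N = 1638):
  polled: 1638 × 3/4 = 1228.5
  horned: 1638 × 1/4 = 409.5
χ² = Σ (O − E)² / E
  polled: (1231 − 1228.5)² / 1228.5 = 0.0051
  horned: (407 − 409.5)² / 409.5 = 0.0153
χ² = 0.0051 + 0.0153 = 0.0204 ≈ 0.020

0.020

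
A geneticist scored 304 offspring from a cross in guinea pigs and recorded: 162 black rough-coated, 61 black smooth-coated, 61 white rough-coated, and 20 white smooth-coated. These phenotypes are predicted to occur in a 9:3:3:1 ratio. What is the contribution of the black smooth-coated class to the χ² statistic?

0.281

The 9:3:3:1 ratio has 16 parts, so with N = 304 the expected counts are:
  black rough-coated: 304 × 9/16 = 171
  black smooth-coated: 304 × 3/16 = 57
  white rough-coated: 304 × 3/16 = 57
  white smooth-coated: 304 × 1/16 = 19
Contribution of black smooth-coated: (61 − 57)² / 57 = 0.2807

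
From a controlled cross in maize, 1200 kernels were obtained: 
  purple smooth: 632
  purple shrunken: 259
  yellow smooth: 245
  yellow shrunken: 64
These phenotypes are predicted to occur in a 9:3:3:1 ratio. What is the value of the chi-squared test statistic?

11.268

Total ratio parts = 16. Expected numbers out of 1200:
  purple smooth: 1200 × 9/16 = 675
  purple shrunken: 1200 × 3/16 = 225
  yellow smooth: 1200 × 3/16 = 225
  yellow shrunken: 1200 × 1/16 = 75
χ² = Σ (O − E)² / E
  purple smooth: (632 − 675)² / 675 = 2.7393
  purple shrunken: (259 − 225)² / 225 = 5.1378
  yellow smooth: (245 − 225)² / 225 = 1.7778
  yellow shrunken: (64 − 75)² / 75 = 1.6133
χ² = 2.7393 + 5.1378 + 1.7778 + 1.6133 = 11.2682 ≈ 11.268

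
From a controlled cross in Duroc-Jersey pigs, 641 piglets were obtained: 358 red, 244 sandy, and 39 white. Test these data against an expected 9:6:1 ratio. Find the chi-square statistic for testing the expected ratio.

Total ratio parts = 16. Expected numbers out of 641:
  red: 641 × 9/16 = 360.5625
  sandy: 641 × 6/16 = 240.375
  white: 641 × 1/16 = 40.0625
χ² = Σ (O − E)² / E
  red: (358 − 360.5625)² / 360.5625 = 0.0182
  sandy: (244 − 240.375)² / 240.375 = 0.0547
  white: (39 − 40.0625)² / 40.0625 = 0.0282
χ² = 0.0182 + 0.0547 + 0.0282 = 0.1011 ≈ 0.101

0.101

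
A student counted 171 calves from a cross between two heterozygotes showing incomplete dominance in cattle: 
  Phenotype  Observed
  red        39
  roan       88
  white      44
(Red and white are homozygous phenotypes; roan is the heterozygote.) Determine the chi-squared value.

0.439

With incomplete dominance, a heterozygote × heterozygote cross gives a 1:2:1 phenotypic ratio.
The 1:2:1 ratio has 4 parts, so with N = 171 the expected counts are:
  red: 171 × 1/4 = 42.75
  roan: 171 × 2/4 = 85.5
  white: 171 × 1/4 = 42.75
χ² = Σ (O − E)² / E
  red: (39 − 42.75)² / 42.75 = 0.3289
  roan: (88 − 85.5)² / 85.5 = 0.0731
  white: (44 − 42.75)² / 42.75 = 0.0365
χ² = 0.3289 + 0.0731 + 0.0365 = 0.4385 ≈ 0.439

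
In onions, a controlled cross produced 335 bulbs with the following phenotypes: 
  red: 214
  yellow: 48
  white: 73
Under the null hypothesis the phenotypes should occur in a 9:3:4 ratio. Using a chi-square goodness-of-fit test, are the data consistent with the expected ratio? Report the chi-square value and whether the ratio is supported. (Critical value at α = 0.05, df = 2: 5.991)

Under the 9:3:4 hypothesis (Σ ratio = 16, N = 335):
  red: 335 × 9/16 = 188.4375
  yellow: 335 × 3/16 = 62.8125
  white: 335 × 4/16 = 83.75
χ² = Σ (O − E)² / E
  red: (214 − 188.4375)² / 188.4375 = 3.4677
  yellow: (48 − 62.8125)² / 62.8125 = 3.4931
  white: (73 − 83.75)² / 83.75 = 1.3799
χ² = 3.4677 + 3.4931 + 1.3799 = 8.3407 ≈ 8.341
Degrees of freedom = 3 − 1 = 2; critical value at α = 0.05 is 5.991.
Since 8.341 > 5.991, we reject the null hypothesis — the data do not fit the 9:3:4 ratio.

8.341; not consistent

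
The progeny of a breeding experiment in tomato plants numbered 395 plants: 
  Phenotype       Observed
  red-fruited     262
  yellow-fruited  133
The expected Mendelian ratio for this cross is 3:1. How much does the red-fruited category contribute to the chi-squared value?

The 3:1 ratio has 4 parts, so with N = 395 the expected counts are:
  red-fruited: 395 × 3/4 = 296.25
  yellow-fruited: 395 × 1/4 = 98.75
Contribution of red-fruited: (262 − 296.25)² / 296.25 = 3.9597

3.960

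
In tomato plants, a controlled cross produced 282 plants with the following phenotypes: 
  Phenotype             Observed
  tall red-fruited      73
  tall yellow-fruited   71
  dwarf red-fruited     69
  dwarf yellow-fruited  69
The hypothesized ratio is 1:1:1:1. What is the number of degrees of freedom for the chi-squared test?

3

A goodness-of-fit test with 4 phenotype classes has df = 4 − 1 = 3.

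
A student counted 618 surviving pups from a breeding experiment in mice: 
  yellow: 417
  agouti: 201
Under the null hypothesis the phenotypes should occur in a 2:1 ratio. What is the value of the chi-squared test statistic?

0.182

Expected counts for N = 618 under a 2:1 ratio (total parts = 3):
  yellow: 618 × 2/3 = 412
  agouti: 618 × 1/3 = 206
χ² = Σ (O − E)² / E
  yellow: (417 − 412)² / 412 = 0.0607
  agouti: (201 − 206)² / 206 = 0.1214
χ² = 0.0607 + 0.1214 = 0.1821 ≈ 0.182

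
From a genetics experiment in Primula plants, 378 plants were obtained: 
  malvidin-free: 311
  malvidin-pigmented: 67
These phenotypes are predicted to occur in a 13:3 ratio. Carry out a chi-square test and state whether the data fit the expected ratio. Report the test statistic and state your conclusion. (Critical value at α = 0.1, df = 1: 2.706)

0.261; consistent

The 13:3 ratio has 16 parts, so with N = 378 the expected counts are:
  malvidin-free: 378 × 13/16 = 307.125
  malvidin-pigmented: 378 × 3/16 = 70.875
χ² = Σ (O − E)² / E
  malvidin-free: (311 − 307.125)² / 307.125 = 0.0489
  malvidin-pigmented: (67 − 70.875)² / 70.875 = 0.2119
χ² = 0.0489 + 0.2119 = 0.2608 ≈ 0.261
Degrees of freedom = 2 − 1 = 1; critical value at α = 0.1 is 2.706.
Since 0.261 < 2.706, we fail to reject the null hypothesis — the data are consistent with the 13:3 ratio.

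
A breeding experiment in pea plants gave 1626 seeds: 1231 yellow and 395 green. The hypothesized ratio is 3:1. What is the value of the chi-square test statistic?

0.434

The 3:1 ratio has 4 parts, so with N = 1626 the expected counts are:
  yellow: 1626 × 3/4 = 1219.5
  green: 1626 × 1/4 = 406.5
χ² = Σ (O − E)² / E
  yellow: (1231 − 1219.5)² / 1219.5 = 0.1084
  green: (395 − 406.5)² / 406.5 = 0.3253
χ² = 0.1084 + 0.3253 = 0.4337 ≈ 0.434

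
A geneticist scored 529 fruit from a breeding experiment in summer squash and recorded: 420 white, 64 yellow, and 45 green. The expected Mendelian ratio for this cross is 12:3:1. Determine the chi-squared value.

Total ratio parts = 16. Expected numbers out of 529:
  white: 529 × 12/16 = 396.75
  yellow: 529 × 3/16 = 99.1875
  green: 529 × 1/16 = 33.0625
χ² = Σ (O − E)² / E
  white: (420 − 396.75)² / 396.75 = 1.3625
  yellow: (64 − 99.1875)² / 99.1875 = 12.4830
  green: (45 − 33.0625)² / 33.0625 = 4.3101
χ² = 1.3625 + 12.4830 + 4.3101 = 18.1556 ≈ 18.156

18.156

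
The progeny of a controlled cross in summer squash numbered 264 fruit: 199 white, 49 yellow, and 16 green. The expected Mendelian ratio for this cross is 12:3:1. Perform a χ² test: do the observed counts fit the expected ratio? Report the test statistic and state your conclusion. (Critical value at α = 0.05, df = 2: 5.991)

0.025; consistent

Expected counts for N = 264 under a 12:3:1 ratio (total parts = 16):
  white: 264 × 12/16 = 198
  yellow: 264 × 3/16 = 49.5
  green: 264 × 1/16 = 16.5
χ² = Σ (O − E)² / E
  white: (199 − 198)² / 198 = 0.0051
  yellow: (49 − 49.5)² / 49.5 = 0.0051
  green: (16 − 16.5)² / 16.5 = 0.0152
χ² = 0.0051 + 0.0051 + 0.0152 = 0.0254 ≈ 0.025
Degrees of freedom = 3 − 1 = 2; critical value at α = 0.05 is 5.991.
Since 0.025 < 5.991, we fail to reject the null hypothesis — the data are consistent with the 12:3:1 ratio.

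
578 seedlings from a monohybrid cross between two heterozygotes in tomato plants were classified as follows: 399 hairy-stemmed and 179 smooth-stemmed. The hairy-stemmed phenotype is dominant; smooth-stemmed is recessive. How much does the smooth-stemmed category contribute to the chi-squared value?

For a monohybrid cross between heterozygotes with complete dominance, the expected phenotypic ratio is 3:1.
Expected counts for N = 578 under a 3:1 ratio (total parts = 4):
  hairy-stemmed: 578 × 3/4 = 433.5
  smooth-stemmed: 578 × 1/4 = 144.5
Contribution of smooth-stemmed: (179 − 144.5)² / 144.5 = 8.2370

8.237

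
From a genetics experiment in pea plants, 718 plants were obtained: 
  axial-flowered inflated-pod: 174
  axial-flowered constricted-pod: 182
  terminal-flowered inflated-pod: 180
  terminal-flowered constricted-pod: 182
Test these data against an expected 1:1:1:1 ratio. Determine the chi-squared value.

0.240

Total ratio parts = 4. Expected numbers out of 718:
  axial-flowered inflated-pod: 718 × 1/4 = 179.5
  axial-flowered constricted-pod: 718 × 1/4 = 179.5
  terminal-flowered inflated-pod: 718 × 1/4 = 179.5
  terminal-flowered constricted-pod: 718 × 1/4 = 179.5
χ² = Σ (O − E)² / E
  axial-flowered inflated-pod: (174 − 179.5)² / 179.5 = 0.1685
  axial-flowered constricted-pod: (182 − 179.5)² / 179.5 = 0.0348
  terminal-flowered inflated-pod: (180 − 179.5)² / 179.5 = 0.0014
  terminal-flowered constricted-pod: (182 − 179.5)² / 179.5 = 0.0348
χ² = 0.1685 + 0.0348 + 0.0014 + 0.0348 = 0.2395 ≈ 0.240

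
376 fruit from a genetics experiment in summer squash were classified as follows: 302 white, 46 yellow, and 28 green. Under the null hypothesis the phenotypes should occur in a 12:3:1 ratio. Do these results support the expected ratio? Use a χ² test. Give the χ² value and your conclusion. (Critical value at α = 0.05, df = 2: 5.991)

The 12:3:1 ratio has 16 parts, so with N = 376 the expected counts are:
  white: 376 × 12/16 = 282
  yellow: 376 × 3/16 = 70.5
  green: 376 × 1/16 = 23.5
χ² = Σ (O − E)² / E
  white: (302 − 282)² / 282 = 1.4184
  yellow: (46 − 70.5)² / 70.5 = 8.5142
  green: (28 − 23.5)² / 23.5 = 0.8617
χ² = 1.4184 + 8.5142 + 0.8617 = 10.7943 ≈ 10.794
Degrees of freedom = 3 − 1 = 2; critical value at α = 0.05 is 5.991.
Since 10.794 > 5.991, we reject the null hypothesis — the data do not fit the 12:3:1 ratio.

10.794; not consistent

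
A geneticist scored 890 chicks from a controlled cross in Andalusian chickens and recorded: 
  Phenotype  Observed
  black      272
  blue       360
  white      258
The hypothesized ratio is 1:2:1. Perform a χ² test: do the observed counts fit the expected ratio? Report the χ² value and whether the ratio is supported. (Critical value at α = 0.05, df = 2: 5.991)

32.912; not consistent

Under the 1:2:1 hypothesis (Σ ratio = 4, N = 890):
  black: 890 × 1/4 = 222.5
  blue: 890 × 2/4 = 445
  white: 890 × 1/4 = 222.5
χ² = Σ (O − E)² / E
  black: (272 − 222.5)² / 222.5 = 11.0124
  blue: (360 − 445)² / 445 = 16.2360
  white: (258 − 222.5)² / 222.5 = 5.6640
χ² = 11.0124 + 16.2360 + 5.6640 = 32.9124 ≈ 32.912
Degrees of freedom = 3 − 1 = 2; critical value at α = 0.05 is 5.991.
Since 32.912 > 5.991, we reject the null hypothesis — the data do not fit the 1:2:1 ratio.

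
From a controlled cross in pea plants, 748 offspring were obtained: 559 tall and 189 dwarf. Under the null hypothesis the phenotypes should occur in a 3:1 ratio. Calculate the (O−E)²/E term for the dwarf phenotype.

0.021

The 3:1 ratio has 4 parts, so with N = 748 the expected counts are:
  tall: 748 × 3/4 = 561
  dwarf: 748 × 1/4 = 187
Contribution of dwarf: (189 − 187)² / 187 = 0.0214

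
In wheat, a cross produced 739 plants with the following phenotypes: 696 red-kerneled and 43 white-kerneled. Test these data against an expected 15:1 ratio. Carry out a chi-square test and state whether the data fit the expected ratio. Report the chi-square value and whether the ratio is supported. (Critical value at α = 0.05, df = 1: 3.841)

Total ratio parts = 16. Expected numbers out of 739:
  red-kerneled: 739 × 15/16 = 692.8125
  white-kerneled: 739 × 1/16 = 46.1875
χ² = Σ (O − E)² / E
  red-kerneled: (696 − 692.8125)² / 692.8125 = 0.0147
  white-kerneled: (43 − 46.1875)² / 46.1875 = 0.2200
χ² = 0.0147 + 0.2200 = 0.2347 ≈ 0.235
Degrees of freedom = 2 − 1 = 1; critical value at α = 0.05 is 3.841.
Since 0.235 < 3.841, we fail to reject the null hypothesis — the data are consistent with the 15:1 ratio.

0.235; consistent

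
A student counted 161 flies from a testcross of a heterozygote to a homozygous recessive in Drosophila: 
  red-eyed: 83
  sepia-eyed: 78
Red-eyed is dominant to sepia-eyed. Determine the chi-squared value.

A testcross of a heterozygote (Aa × aa) gives a 1:1 phenotypic ratio.
Under the 1:1 hypothesis (Σ ratio = 2, N = 161):
  red-eyed: 161 × 1/2 = 80.5
  sepia-eyed: 161 × 1/2 = 80.5
χ² = Σ (O − E)² / E
  red-eyed: (83 − 80.5)² / 80.5 = 0.0776
  sepia-eyed: (78 − 80.5)² / 80.5 = 0.0776
χ² = 0.0776 + 0.0776 = 0.1552 ≈ 0.155

0.155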